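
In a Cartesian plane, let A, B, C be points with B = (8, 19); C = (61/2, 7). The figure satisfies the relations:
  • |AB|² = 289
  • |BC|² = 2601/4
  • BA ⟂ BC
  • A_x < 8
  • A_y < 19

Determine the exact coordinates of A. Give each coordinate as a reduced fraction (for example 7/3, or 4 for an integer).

A = (0, 4)

1. A_x = 0  [[BA ⟂ BC ⇒ 45/2x-12y+48=0] ∩ [|A−(8, 19)|²=289]]
2. A_y = 4  [[BA ⟂ BC ⇒ 45/2x-12y+48=0] ∩ [|A−(8, 19)|²=289]]
   so A = (0, 4)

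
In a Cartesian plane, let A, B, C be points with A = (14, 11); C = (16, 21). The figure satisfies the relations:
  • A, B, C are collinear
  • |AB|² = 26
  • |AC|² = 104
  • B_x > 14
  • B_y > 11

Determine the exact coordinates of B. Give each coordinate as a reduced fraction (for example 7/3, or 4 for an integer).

B = (15, 16)

1. B_x = 15  [[A, B, C are collinear ⇒ 10x-2y-118=0] ∩ [|B−(14, 11)|²=26]]
2. B_y = 16  [[A, B, C are collinear ⇒ 10x-2y-118=0] ∩ [|B−(14, 11)|²=26]]
   so B = (15, 16)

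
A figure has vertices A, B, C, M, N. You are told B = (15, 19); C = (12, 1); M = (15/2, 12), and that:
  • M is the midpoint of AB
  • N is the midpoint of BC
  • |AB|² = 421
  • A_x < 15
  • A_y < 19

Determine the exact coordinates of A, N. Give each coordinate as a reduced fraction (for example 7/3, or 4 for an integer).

1. A_x = 0  [A = 2·M−B = 2·(15/2, 12)−(15, 19)]
2. A_y = 5  [A = 2·M−B = 2·(15/2, 12)−(15, 19)]
   so A = (0, 5)
3. N_x = 27/2  [2·N = B+C = (15, 19)+(12, 1)]
4. N_y = 10  [2·N = B+C = (15, 19)+(12, 1)]
   so N = (27/2, 10)

A = (0, 5)
N = (27/2, 10)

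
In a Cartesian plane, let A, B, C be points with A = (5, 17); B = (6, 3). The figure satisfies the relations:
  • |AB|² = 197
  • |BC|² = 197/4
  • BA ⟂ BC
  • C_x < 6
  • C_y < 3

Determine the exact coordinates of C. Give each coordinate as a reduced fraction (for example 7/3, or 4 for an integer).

C = (-1, 5/2)

1. C_x = -1  [[BA ⟂ BC ⇒ -1x+14y-36=0] ∩ [|C−(6, 3)|²=197/4]]
2. C_y = 5/2  [[BA ⟂ BC ⇒ -1x+14y-36=0] ∩ [|C−(6, 3)|²=197/4]]
   so C = (-1, 5/2)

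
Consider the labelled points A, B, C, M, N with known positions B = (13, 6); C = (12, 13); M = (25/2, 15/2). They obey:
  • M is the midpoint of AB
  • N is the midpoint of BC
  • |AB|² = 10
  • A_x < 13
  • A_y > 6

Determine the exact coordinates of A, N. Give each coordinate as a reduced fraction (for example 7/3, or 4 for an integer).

1. A_x = 12  [A = 2·M−B = 2·(25/2, 15/2)−(13, 6)]
2. A_y = 9  [A = 2·M−B = 2·(25/2, 15/2)−(13, 6)]
   so A = (12, 9)
3. N_x = 25/2  [2·N = B+C = (13, 6)+(12, 13)]
4. N_y = 19/2  [2·N = B+C = (13, 6)+(12, 13)]
   so N = (25/2, 19/2)

A = (12, 9)
N = (25/2, 19/2)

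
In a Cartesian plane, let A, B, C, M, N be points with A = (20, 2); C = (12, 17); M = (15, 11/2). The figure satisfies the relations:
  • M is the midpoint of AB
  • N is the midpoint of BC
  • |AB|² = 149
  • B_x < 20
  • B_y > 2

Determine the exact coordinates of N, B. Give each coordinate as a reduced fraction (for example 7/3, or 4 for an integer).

1. B_x = 10  [B = 2·M−A = 2·(15, 11/2)−(20, 2)]
2. B_y = 9  [B = 2·M−A = 2·(15, 11/2)−(20, 2)]
   so B = (10, 9)
3. N_x = 11  [2·N = B+C = (10, 9)+(12, 17)]
4. N_y = 13  [2·N = B+C = (10, 9)+(12, 17)]
   so N = (11, 13)

N = (11, 13)
B = (10, 9)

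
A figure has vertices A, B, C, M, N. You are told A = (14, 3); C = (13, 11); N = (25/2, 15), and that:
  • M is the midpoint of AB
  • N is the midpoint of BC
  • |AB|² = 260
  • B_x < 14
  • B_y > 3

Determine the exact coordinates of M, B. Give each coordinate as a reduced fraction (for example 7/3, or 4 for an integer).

M = (13, 11)
B = (12, 19)

1. B_x = 12  [B = 2·N−C = 2·(25/2, 15)−(13, 11)]
2. B_y = 19  [B = 2·N−C = 2·(25/2, 15)−(13, 11)]
   so B = (12, 19)
3. M_x = 13  [2·M = A+B = (14, 3)+(12, 19)]
4. M_y = 11  [2·M = A+B = (14, 3)+(12, 19)]
   so M = (13, 11)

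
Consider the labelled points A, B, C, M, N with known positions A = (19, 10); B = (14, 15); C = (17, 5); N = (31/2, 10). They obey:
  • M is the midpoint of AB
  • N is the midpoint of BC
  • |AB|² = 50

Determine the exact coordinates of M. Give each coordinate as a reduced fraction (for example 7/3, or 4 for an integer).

M = (33/2, 25/2)

1. M_x = 33/2  [2·M = A+B = (19, 10)+(14, 15)]
2. M_y = 25/2  [2·M = A+B = (19, 10)+(14, 15)]
   so M = (33/2, 25/2)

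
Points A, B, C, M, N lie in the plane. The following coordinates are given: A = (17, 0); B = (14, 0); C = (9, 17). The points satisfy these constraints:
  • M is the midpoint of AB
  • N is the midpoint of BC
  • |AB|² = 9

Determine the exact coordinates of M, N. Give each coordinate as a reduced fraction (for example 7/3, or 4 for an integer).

M = (31/2, 0)
N = (23/2, 17/2)

1. M_x = 31/2  [2·M = A+B = (17, 0)+(14, 0)]
2. M_y = 0  [2·M = A+B = (17, 0)+(14, 0)]
   so M = (31/2, 0)
3. N_x = 23/2  [2·N = B+C = (14, 0)+(9, 17)]
4. N_y = 17/2  [2·N = B+C = (14, 0)+(9, 17)]
   so N = (23/2, 17/2)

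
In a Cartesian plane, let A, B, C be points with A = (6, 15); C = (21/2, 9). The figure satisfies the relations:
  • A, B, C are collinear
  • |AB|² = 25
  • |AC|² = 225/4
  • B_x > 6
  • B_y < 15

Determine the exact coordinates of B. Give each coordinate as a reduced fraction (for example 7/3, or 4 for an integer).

1. B_x = 9  [[A, B, C are collinear ⇒ -6x-9/2y+207/2=0] ∩ [|B−(6, 15)|²=25]]
2. B_y = 11  [[A, B, C are collinear ⇒ -6x-9/2y+207/2=0] ∩ [|B−(6, 15)|²=25]]
   so B = (9, 11)

B = (9, 11)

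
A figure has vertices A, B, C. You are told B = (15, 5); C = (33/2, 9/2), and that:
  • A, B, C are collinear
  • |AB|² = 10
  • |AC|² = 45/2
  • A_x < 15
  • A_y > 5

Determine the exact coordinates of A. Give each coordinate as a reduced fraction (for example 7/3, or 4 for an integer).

A = (12, 6)

1. A_x = 12  [[A, B, C are collinear ⇒ 1/2x+3/2y-15=0] ∩ [|A−(15, 5)|²=10]]
2. A_y = 6  [[A, B, C are collinear ⇒ 1/2x+3/2y-15=0] ∩ [|A−(15, 5)|²=10]]
   so A = (12, 6)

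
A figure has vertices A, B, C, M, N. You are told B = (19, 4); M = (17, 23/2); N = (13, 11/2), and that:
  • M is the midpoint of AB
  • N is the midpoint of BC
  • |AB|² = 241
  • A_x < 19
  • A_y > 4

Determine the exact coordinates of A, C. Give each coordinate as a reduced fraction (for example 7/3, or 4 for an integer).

A = (15, 19)
C = (7, 7)

1. A_x = 15  [A = 2·M−B = 2·(17, 23/2)−(19, 4)]
2. A_y = 19  [A = 2·M−B = 2·(17, 23/2)−(19, 4)]
   so A = (15, 19)
3. C_x = 7  [C = 2·N−B = 2·(13, 11/2)−(19, 4)]
4. C_y = 7  [C = 2·N−B = 2·(13, 11/2)−(19, 4)]
   so C = (7, 7)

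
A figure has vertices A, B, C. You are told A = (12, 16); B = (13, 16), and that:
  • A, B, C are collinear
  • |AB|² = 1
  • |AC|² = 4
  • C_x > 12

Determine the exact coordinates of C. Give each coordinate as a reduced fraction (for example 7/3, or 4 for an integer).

C = (14, 16)

1. C_x = 14  [[A, B, C are collinear ⇒ 1y-16=0] ∩ [|C−(12, 16)|²=4]]
2. C_y = 16  [[A, B, C are collinear ⇒ 1y-16=0] ∩ [|C−(12, 16)|²=4]]
   so C = (14, 16)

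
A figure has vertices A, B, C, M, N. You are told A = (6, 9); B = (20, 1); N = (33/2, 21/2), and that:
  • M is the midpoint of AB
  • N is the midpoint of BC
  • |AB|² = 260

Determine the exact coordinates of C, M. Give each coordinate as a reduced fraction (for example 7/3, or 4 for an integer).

1. M_x = 13  [2·M = A+B = (6, 9)+(20, 1)]
2. M_y = 5  [2·M = A+B = (6, 9)+(20, 1)]
   so M = (13, 5)
3. C_x = 13  [C = 2·N−B = 2·(33/2, 21/2)−(20, 1)]
4. C_y = 20  [C = 2·N−B = 2·(33/2, 21/2)−(20, 1)]
   so C = (13, 20)

C = (13, 20)
M = (13, 5)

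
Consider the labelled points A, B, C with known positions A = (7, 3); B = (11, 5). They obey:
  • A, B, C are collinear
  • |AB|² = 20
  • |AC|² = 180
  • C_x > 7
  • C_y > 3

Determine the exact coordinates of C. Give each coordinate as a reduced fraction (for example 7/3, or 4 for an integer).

1. C_x = 19  [[A, B, C are collinear ⇒ -2x+4y+2=0] ∩ [|C−(7, 3)|²=180]]
2. C_y = 9  [[A, B, C are collinear ⇒ -2x+4y+2=0] ∩ [|C−(7, 3)|²=180]]
   so C = (19, 9)

C = (19, 9)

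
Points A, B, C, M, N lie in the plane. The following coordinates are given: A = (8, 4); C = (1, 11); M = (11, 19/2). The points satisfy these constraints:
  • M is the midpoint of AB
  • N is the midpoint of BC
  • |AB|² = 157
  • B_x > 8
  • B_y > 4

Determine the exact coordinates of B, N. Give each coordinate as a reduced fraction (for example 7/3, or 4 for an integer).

B = (14, 15)
N = (15/2, 13)

1. B_x = 14  [B = 2·M−A = 2·(11, 19/2)−(8, 4)]
2. B_y = 15  [B = 2·M−A = 2·(11, 19/2)−(8, 4)]
   so B = (14, 15)
3. N_x = 15/2  [2·N = B+C = (14, 15)+(1, 11)]
4. N_y = 13  [2·N = B+C = (14, 15)+(1, 11)]
   so N = (15/2, 13)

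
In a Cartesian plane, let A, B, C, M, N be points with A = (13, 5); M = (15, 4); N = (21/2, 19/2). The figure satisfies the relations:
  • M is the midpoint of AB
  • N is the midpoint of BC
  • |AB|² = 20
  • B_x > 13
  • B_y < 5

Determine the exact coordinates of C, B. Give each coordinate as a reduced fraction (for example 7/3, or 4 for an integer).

1. B_x = 17  [B = 2·M−A = 2·(15, 4)−(13, 5)]
2. B_y = 3  [B = 2·M−A = 2·(15, 4)−(13, 5)]
   so B = (17, 3)
3. C_x = 4  [C = 2·N−B = 2·(21/2, 19/2)−(17, 3)]
4. C_y = 16  [C = 2·N−B = 2·(21/2, 19/2)−(17, 3)]
   so C = (4, 16)

C = (4, 16)
B = (17, 3)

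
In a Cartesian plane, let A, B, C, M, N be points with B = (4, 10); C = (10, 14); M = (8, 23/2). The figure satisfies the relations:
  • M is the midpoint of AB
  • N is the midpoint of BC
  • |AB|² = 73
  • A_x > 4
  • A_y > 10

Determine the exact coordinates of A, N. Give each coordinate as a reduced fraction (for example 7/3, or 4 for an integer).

A = (12, 13)
N = (7, 12)

1. A_x = 12  [A = 2·M−B = 2·(8, 23/2)−(4, 10)]
2. A_y = 13  [A = 2·M−B = 2·(8, 23/2)−(4, 10)]
   so A = (12, 13)
3. N_x = 7  [2·N = B+C = (4, 10)+(10, 14)]
4. N_y = 12  [2·N = B+C = (4, 10)+(10, 14)]
   so N = (7, 12)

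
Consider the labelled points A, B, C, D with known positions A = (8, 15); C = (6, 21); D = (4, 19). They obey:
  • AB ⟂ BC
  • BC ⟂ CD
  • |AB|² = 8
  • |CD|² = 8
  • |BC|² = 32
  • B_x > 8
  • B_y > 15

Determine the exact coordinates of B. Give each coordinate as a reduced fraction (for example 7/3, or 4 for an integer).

B = (10, 17)

1. B_x = 10  [[BC ⟂ CD ⇒ 2x+2y-54=0] ∩ [|B−(8, 15)|²=8]]
2. B_y = 17  [[BC ⟂ CD ⇒ 2x+2y-54=0] ∩ [|B−(8, 15)|²=8]]
   so B = (10, 17)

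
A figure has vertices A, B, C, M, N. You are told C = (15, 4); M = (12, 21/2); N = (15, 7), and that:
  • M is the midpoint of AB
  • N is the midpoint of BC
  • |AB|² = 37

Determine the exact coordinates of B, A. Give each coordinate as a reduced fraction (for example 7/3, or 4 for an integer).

B = (15, 10)
A = (9, 11)

1. B_x = 15  [B = 2·N−C = 2·(15, 7)−(15, 4)]
2. B_y = 10  [B = 2·N−C = 2·(15, 7)−(15, 4)]
   so B = (15, 10)
3. A_x = 9  [A = 2·M−B = 2·(12, 21/2)−(15, 10)]
4. A_y = 11  [A = 2·M−B = 2·(12, 21/2)−(15, 10)]
   so A = (9, 11)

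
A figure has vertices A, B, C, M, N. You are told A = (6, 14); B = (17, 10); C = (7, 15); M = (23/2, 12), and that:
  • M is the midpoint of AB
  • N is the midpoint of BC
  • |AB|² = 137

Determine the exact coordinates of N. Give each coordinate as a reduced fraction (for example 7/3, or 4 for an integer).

1. N_x = 12  [2·N = B+C = (17, 10)+(7, 15)]
2. N_y = 25/2  [2·N = B+C = (17, 10)+(7, 15)]
   so N = (12, 25/2)

N = (12, 25/2)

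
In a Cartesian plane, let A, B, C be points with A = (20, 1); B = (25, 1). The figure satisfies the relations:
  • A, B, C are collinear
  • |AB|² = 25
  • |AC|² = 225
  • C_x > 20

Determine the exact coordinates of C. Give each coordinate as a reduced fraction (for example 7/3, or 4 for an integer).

C = (35, 1)

1. C_x = 35  [[A, B, C are collinear ⇒ 5y-5=0] ∩ [|C−(20, 1)|²=225]]
2. C_y = 1  [[A, B, C are collinear ⇒ 5y-5=0] ∩ [|C−(20, 1)|²=225]]
   so C = (35, 1)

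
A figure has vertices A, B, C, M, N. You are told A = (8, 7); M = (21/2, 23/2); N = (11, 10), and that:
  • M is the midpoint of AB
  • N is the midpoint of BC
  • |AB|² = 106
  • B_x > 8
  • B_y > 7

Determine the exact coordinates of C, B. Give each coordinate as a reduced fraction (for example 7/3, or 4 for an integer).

1. B_x = 13  [B = 2·M−A = 2·(21/2, 23/2)−(8, 7)]
2. B_y = 16  [B = 2·M−A = 2·(21/2, 23/2)−(8, 7)]
   so B = (13, 16)
3. C_x = 9  [C = 2·N−B = 2·(11, 10)−(13, 16)]
4. C_y = 4  [C = 2·N−B = 2·(11, 10)−(13, 16)]
   so C = (9, 4)

C = (9, 4)
B = (13, 16)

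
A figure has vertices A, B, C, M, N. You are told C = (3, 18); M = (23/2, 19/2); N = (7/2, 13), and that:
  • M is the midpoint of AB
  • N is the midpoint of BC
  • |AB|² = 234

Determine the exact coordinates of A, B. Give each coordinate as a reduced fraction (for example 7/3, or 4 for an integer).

A = (19, 11)
B = (4, 8)

1. B_x = 4  [B = 2·N−C = 2·(7/2, 13)−(3, 18)]
2. B_y = 8  [B = 2·N−C = 2·(7/2, 13)−(3, 18)]
   so B = (4, 8)
3. A_x = 19  [A = 2·M−B = 2·(23/2, 19/2)−(4, 8)]
4. A_y = 11  [A = 2·M−B = 2·(23/2, 19/2)−(4, 8)]
   so A = (19, 11)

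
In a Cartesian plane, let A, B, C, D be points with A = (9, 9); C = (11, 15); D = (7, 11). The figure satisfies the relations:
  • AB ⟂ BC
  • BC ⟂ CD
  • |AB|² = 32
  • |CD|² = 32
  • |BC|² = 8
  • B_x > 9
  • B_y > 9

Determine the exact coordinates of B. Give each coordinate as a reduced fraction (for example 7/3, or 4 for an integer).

1. B_x = 13  [[BC ⟂ CD ⇒ 4x+4y-104=0] ∩ [|B−(9, 9)|²=32]]
2. B_y = 13  [[BC ⟂ CD ⇒ 4x+4y-104=0] ∩ [|B−(9, 9)|²=32]]
   so B = (13, 13)

B = (13, 13)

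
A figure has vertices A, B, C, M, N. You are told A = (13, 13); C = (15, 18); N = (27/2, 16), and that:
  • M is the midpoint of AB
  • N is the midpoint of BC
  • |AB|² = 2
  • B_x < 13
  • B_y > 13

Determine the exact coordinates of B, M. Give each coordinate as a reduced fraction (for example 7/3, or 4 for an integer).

B = (12, 14)
M = (25/2, 27/2)

1. B_x = 12  [B = 2·N−C = 2·(27/2, 16)−(15, 18)]
2. B_y = 14  [B = 2·N−C = 2·(27/2, 16)−(15, 18)]
   so B = (12, 14)
3. M_x = 25/2  [2·M = A+B = (13, 13)+(12, 14)]
4. M_y = 27/2  [2·M = A+B = (13, 13)+(12, 14)]
   so M = (25/2, 27/2)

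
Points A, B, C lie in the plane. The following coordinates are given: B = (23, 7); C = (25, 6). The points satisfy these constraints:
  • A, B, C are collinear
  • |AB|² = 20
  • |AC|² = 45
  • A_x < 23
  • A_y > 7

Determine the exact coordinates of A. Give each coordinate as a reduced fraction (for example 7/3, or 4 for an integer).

A = (19, 9)

1. A_x = 19  [[A, B, C are collinear ⇒ 1x+2y-37=0] ∩ [|A−(23, 7)|²=20]]
2. A_y = 9  [[A, B, C are collinear ⇒ 1x+2y-37=0] ∩ [|A−(23, 7)|²=20]]
   so A = (19, 9)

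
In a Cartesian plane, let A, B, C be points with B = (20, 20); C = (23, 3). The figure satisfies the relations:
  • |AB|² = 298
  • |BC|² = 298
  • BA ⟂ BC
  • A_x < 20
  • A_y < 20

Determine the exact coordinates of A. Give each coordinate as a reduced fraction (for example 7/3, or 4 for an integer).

1. A_x = 3  [[BA ⟂ BC ⇒ 3x-17y+280=0] ∩ [|A−(20, 20)|²=298]]
2. A_y = 17  [[BA ⟂ BC ⇒ 3x-17y+280=0] ∩ [|A−(20, 20)|²=298]]
   so A = (3, 17)

A = (3, 17)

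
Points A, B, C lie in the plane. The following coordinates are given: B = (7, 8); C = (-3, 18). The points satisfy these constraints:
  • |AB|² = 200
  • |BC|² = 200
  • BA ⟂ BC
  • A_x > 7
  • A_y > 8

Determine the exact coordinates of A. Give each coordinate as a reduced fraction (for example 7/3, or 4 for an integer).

1. A_x = 17  [[BA ⟂ BC ⇒ -10x+10y-10=0] ∩ [|A−(7, 8)|²=200]]
2. A_y = 18  [[BA ⟂ BC ⇒ -10x+10y-10=0] ∩ [|A−(7, 8)|²=200]]
   so A = (17, 18)

A = (17, 18)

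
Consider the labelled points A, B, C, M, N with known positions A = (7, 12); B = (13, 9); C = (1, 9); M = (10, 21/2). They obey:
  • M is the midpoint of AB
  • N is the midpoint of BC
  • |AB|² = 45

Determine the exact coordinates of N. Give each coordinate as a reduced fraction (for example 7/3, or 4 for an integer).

N = (7, 9)

1. N_x = 7  [2·N = B+C = (13, 9)+(1, 9)]
2. N_y = 9  [2·N = B+C = (13, 9)+(1, 9)]
   so N = (7, 9)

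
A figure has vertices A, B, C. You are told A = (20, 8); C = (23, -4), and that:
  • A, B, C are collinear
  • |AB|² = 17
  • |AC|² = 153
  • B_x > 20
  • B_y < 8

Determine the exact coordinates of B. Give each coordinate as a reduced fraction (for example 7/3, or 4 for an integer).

B = (21, 4)

1. B_x = 21  [[A, B, C are collinear ⇒ -12x-3y+264=0] ∩ [|B−(20, 8)|²=17]]
2. B_y = 4  [[A, B, C are collinear ⇒ -12x-3y+264=0] ∩ [|B−(20, 8)|²=17]]
   so B = (21, 4)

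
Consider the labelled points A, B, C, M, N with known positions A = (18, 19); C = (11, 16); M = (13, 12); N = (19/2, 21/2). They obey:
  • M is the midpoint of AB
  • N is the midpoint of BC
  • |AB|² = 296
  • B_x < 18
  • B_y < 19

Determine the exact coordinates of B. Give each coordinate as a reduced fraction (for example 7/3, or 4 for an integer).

1. B_x = 8  [B = 2·M−A = 2·(13, 12)−(18, 19)]
2. B_y = 5  [B = 2·M−A = 2·(13, 12)−(18, 19)]
   so B = (8, 5)

B = (8, 5)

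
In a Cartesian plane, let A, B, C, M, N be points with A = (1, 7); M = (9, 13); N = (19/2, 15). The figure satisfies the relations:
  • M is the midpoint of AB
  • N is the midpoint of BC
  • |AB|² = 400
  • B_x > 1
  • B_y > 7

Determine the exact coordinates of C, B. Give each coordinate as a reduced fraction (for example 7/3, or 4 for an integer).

1. B_x = 17  [B = 2·M−A = 2·(9, 13)−(1, 7)]
2. B_y = 19  [B = 2·M−A = 2·(9, 13)−(1, 7)]
   so B = (17, 19)
3. C_x = 2  [C = 2·N−B = 2·(19/2, 15)−(17, 19)]
4. C_y = 11  [C = 2·N−B = 2·(19/2, 15)−(17, 19)]
   so C = (2, 11)

C = (2, 11)
B = (17, 19)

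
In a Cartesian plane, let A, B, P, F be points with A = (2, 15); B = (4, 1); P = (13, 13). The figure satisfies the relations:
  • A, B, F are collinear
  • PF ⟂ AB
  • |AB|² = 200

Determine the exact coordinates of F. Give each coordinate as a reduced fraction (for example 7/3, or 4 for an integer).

1. F_x = 5/2  [[A, B, F are collinear ⇒ 14x+2y-58=0] ∩ [PF ⟂ AB ⇒ 2x-14y+156=0]]
2. F_y = 23/2  [[A, B, F are collinear ⇒ 14x+2y-58=0] ∩ [PF ⟂ AB ⇒ 2x-14y+156=0]]
   so F = (5/2, 23/2)

F = (5/2, 23/2)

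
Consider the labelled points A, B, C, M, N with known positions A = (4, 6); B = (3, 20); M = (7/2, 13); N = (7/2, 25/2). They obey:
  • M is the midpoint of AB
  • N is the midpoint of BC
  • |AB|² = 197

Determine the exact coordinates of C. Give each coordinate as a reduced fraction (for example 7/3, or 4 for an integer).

C = (4, 5)

1. C_x = 4  [C = 2·N−B = 2·(7/2, 25/2)−(3, 20)]
2. C_y = 5  [C = 2·N−B = 2·(7/2, 25/2)−(3, 20)]
   so C = (4, 5)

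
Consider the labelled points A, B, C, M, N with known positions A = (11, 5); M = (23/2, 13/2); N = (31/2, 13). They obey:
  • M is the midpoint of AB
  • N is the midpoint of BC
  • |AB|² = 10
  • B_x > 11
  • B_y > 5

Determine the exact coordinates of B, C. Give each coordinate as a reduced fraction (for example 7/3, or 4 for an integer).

B = (12, 8)
C = (19, 18)

1. B_x = 12  [B = 2·M−A = 2·(23/2, 13/2)−(11, 5)]
2. B_y = 8  [B = 2·M−A = 2·(23/2, 13/2)−(11, 5)]
   so B = (12, 8)
3. C_x = 19  [C = 2·N−B = 2·(31/2, 13)−(12, 8)]
4. C_y = 18  [C = 2·N−B = 2·(31/2, 13)−(12, 8)]
   so C = (19, 18)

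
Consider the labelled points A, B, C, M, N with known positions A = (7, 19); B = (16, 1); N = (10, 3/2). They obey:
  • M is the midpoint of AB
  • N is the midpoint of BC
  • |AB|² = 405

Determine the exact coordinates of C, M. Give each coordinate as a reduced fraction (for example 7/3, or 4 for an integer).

C = (4, 2)
M = (23/2, 10)

1. M_x = 23/2  [2·M = A+B = (7, 19)+(16, 1)]
2. M_y = 10  [2·M = A+B = (7, 19)+(16, 1)]
   so M = (23/2, 10)
3. C_x = 4  [C = 2·N−B = 2·(10, 3/2)−(16, 1)]
4. C_y = 2  [C = 2·N−B = 2·(10, 3/2)−(16, 1)]
   so C = (4, 2)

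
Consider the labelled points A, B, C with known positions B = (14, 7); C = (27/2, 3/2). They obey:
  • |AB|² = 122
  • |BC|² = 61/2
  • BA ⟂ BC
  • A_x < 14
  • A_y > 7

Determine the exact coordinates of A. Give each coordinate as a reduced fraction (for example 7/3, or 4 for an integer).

1. A_x = 3  [[BA ⟂ BC ⇒ -1/2x-11/2y+91/2=0] ∩ [|A−(14, 7)|²=122]]
2. A_y = 8  [[BA ⟂ BC ⇒ -1/2x-11/2y+91/2=0] ∩ [|A−(14, 7)|²=122]]
   so A = (3, 8)

A = (3, 8)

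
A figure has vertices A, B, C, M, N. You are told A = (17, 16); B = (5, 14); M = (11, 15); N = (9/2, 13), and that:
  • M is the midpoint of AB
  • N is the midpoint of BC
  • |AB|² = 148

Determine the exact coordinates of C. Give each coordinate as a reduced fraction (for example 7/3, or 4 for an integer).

1. C_x = 4  [C = 2·N−B = 2·(9/2, 13)−(5, 14)]
2. C_y = 12  [C = 2·N−B = 2·(9/2, 13)−(5, 14)]
   so C = (4, 12)

C = (4, 12)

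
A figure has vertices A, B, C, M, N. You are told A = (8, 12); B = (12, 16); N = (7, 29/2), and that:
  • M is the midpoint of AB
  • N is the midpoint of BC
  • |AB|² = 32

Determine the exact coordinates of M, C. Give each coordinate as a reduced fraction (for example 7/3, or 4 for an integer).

1. M_x = 10  [2·M = A+B = (8, 12)+(12, 16)]
2. M_y = 14  [2·M = A+B = (8, 12)+(12, 16)]
   so M = (10, 14)
3. C_x = 2  [C = 2·N−B = 2·(7, 29/2)−(12, 16)]
4. C_y = 13  [C = 2·N−B = 2·(7, 29/2)−(12, 16)]
   so C = (2, 13)

M = (10, 14)
C = (2, 13)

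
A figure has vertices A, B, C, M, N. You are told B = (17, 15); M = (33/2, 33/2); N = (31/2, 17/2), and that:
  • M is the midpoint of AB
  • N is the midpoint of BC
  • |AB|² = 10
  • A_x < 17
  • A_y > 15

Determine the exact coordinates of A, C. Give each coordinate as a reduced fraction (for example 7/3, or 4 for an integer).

1. A_x = 16  [A = 2·M−B = 2·(33/2, 33/2)−(17, 15)]
2. A_y = 18  [A = 2·M−B = 2·(33/2, 33/2)−(17, 15)]
   so A = (16, 18)
3. C_x = 14  [C = 2·N−B = 2·(31/2, 17/2)−(17, 15)]
4. C_y = 2  [C = 2·N−B = 2·(31/2, 17/2)−(17, 15)]
   so C = (14, 2)

A = (16, 18)
C = (14, 2)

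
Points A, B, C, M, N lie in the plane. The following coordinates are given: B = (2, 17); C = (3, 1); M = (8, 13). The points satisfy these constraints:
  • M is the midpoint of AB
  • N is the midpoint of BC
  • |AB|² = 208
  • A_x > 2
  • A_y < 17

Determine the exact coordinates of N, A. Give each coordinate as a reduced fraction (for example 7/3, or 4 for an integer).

1. A_x = 14  [A = 2·M−B = 2·(8, 13)−(2, 17)]
2. A_y = 9  [A = 2·M−B = 2·(8, 13)−(2, 17)]
   so A = (14, 9)
3. N_x = 5/2  [2·N = B+C = (2, 17)+(3, 1)]
4. N_y = 9  [2·N = B+C = (2, 17)+(3, 1)]
   so N = (5/2, 9)

N = (5/2, 9)
A = (14, 9)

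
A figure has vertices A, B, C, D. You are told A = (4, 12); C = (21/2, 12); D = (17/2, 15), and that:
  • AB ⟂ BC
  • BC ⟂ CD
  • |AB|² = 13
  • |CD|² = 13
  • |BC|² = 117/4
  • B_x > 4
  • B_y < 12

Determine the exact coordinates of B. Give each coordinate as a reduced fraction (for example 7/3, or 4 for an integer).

1. B_x = 6  [[BC ⟂ CD ⇒ 2x-3y+15=0] ∩ [|B−(4, 12)|²=13]]
2. B_y = 9  [[BC ⟂ CD ⇒ 2x-3y+15=0] ∩ [|B−(4, 12)|²=13]]
   so B = (6, 9)

B = (6, 9)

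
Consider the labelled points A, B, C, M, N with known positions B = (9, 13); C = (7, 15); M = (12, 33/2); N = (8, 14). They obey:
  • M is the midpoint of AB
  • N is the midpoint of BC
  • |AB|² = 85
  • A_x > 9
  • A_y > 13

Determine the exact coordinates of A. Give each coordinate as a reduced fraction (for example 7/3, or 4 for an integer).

1. A_x = 15  [A = 2·M−B = 2·(12, 33/2)−(9, 13)]
2. A_y = 20  [A = 2·M−B = 2·(12, 33/2)−(9, 13)]
   so A = (15, 20)

A = (15, 20)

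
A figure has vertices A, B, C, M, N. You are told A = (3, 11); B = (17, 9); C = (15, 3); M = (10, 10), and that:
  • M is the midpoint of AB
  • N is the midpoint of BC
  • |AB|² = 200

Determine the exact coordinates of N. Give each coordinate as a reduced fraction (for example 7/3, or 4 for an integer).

1. N_x = 16  [2·N = B+C = (17, 9)+(15, 3)]
2. N_y = 6  [2·N = B+C = (17, 9)+(15, 3)]
   so N = (16, 6)

N = (16, 6)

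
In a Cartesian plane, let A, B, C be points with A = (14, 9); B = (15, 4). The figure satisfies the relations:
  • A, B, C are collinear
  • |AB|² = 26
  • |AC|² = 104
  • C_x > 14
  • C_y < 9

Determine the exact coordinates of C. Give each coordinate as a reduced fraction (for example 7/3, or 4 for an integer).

C = (16, -1)

1. C_x = 16  [[A, B, C are collinear ⇒ 5x+1y-79=0] ∩ [|C−(14, 9)|²=104]]
2. C_y = -1  [[A, B, C are collinear ⇒ 5x+1y-79=0] ∩ [|C−(14, 9)|²=104]]
   so C = (16, -1)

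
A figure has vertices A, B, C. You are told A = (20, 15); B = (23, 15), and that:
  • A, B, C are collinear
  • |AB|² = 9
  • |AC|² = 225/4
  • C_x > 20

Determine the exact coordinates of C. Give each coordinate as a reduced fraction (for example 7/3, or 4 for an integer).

1. C_x = 55/2  [[A, B, C are collinear ⇒ 3y-45=0] ∩ [|C−(20, 15)|²=225/4]]
2. C_y = 15  [[A, B, C are collinear ⇒ 3y-45=0] ∩ [|C−(20, 15)|²=225/4]]
   so C = (55/2, 15)

C = (55/2, 15)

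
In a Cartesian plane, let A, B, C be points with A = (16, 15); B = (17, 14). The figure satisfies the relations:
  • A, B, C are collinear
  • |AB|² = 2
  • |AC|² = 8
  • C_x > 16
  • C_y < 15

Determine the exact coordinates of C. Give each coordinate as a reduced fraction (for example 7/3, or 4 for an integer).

1. C_x = 18  [[A, B, C are collinear ⇒ 1x+1y-31=0] ∩ [|C−(16, 15)|²=8]]
2. C_y = 13  [[A, B, C are collinear ⇒ 1x+1y-31=0] ∩ [|C−(16, 15)|²=8]]
   so C = (18, 13)

C = (18, 13)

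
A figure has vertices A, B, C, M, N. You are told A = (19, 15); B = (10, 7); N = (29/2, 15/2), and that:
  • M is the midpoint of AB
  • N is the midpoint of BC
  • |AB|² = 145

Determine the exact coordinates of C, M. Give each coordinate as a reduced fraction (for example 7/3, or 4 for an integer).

C = (19, 8)
M = (29/2, 11)

1. M_x = 29/2  [2·M = A+B = (19, 15)+(10, 7)]
2. M_y = 11  [2·M = A+B = (19, 15)+(10, 7)]
   so M = (29/2, 11)
3. C_x = 19  [C = 2·N−B = 2·(29/2, 15/2)−(10, 7)]
4. C_y = 8  [C = 2·N−B = 2·(29/2, 15/2)−(10, 7)]
   so C = (19, 8)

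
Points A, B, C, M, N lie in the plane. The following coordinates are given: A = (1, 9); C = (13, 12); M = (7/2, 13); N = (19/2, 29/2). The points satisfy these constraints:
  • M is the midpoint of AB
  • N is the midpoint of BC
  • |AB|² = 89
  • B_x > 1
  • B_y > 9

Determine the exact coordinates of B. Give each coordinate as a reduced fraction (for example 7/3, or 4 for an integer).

B = (6, 17)

1. B_x = 6  [B = 2·M−A = 2·(7/2, 13)−(1, 9)]
2. B_y = 17  [B = 2·M−A = 2·(7/2, 13)−(1, 9)]
   so B = (6, 17)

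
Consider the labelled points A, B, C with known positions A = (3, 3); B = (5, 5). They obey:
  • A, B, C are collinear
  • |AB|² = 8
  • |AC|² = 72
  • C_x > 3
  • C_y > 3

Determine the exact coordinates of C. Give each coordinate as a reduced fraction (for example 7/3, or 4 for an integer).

1. C_x = 9  [[A, B, C are collinear ⇒ -2x+2y=0] ∩ [|C−(3, 3)|²=72]]
2. C_y = 9  [[A, B, C are collinear ⇒ -2x+2y=0] ∩ [|C−(3, 3)|²=72]]
   so C = (9, 9)

C = (9, 9)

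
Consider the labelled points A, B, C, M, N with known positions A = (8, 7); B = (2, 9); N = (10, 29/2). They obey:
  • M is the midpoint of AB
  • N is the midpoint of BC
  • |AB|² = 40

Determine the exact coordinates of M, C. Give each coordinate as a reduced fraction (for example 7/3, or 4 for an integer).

M = (5, 8)
C = (18, 20)

1. M_x = 5  [2·M = A+B = (8, 7)+(2, 9)]
2. M_y = 8  [2·M = A+B = (8, 7)+(2, 9)]
   so M = (5, 8)
3. C_x = 18  [C = 2·N−B = 2·(10, 29/2)−(2, 9)]
4. C_y = 20  [C = 2·N−B = 2·(10, 29/2)−(2, 9)]
   so C = (18, 20)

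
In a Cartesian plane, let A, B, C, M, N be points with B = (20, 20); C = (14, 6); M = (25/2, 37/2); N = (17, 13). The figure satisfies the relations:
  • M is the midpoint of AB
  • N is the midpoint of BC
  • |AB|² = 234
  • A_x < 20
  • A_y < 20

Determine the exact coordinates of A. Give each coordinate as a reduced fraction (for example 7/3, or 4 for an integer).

1. A_x = 5  [A = 2·M−B = 2·(25/2, 37/2)−(20, 20)]
2. A_y = 17  [A = 2·M−B = 2·(25/2, 37/2)−(20, 20)]
   so A = (5, 17)

A = (5, 17)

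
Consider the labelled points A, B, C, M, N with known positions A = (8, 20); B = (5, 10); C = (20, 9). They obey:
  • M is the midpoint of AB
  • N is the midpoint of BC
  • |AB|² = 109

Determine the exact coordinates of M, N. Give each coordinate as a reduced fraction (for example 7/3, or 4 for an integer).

M = (13/2, 15)
N = (25/2, 19/2)

1. M_x = 13/2  [2·M = A+B = (8, 20)+(5, 10)]
2. M_y = 15  [2·M = A+B = (8, 20)+(5, 10)]
   so M = (13/2, 15)
3. N_x = 25/2  [2·N = B+C = (5, 10)+(20, 9)]
4. N_y = 19/2  [2·N = B+C = (5, 10)+(20, 9)]
   so N = (25/2, 19/2)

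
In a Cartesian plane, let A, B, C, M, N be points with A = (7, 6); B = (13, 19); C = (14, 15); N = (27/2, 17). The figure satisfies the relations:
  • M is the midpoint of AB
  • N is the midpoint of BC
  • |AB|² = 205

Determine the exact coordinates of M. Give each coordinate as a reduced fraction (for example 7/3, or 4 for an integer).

1. M_x = 10  [2·M = A+B = (7, 6)+(13, 19)]
2. M_y = 25/2  [2·M = A+B = (7, 6)+(13, 19)]
   so M = (10, 25/2)

M = (10, 25/2)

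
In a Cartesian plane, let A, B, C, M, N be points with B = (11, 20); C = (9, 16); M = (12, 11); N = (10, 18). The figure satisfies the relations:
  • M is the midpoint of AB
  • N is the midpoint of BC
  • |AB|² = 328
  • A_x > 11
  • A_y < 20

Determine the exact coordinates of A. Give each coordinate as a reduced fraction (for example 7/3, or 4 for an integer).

1. A_x = 13  [A = 2·M−B = 2·(12, 11)−(11, 20)]
2. A_y = 2  [A = 2·M−B = 2·(12, 11)−(11, 20)]
   so A = (13, 2)

A = (13, 2)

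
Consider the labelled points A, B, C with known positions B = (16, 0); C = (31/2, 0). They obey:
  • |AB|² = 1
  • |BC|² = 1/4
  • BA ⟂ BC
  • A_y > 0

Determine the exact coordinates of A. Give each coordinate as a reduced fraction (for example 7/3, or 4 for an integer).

A = (16, 1)

1. A_x = 16  [[BA ⟂ BC ⇒ -1/2x+8=0] ∩ [|A−(16, 0)|²=1]]
2. A_y = 1  [[BA ⟂ BC ⇒ -1/2x+8=0] ∩ [|A−(16, 0)|²=1]]
   so A = (16, 1)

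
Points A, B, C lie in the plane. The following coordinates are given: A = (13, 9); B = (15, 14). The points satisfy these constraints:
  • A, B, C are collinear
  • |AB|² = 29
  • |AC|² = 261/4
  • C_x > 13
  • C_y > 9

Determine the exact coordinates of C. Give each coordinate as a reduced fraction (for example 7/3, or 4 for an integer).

C = (16, 33/2)

1. C_x = 16  [[A, B, C are collinear ⇒ -5x+2y+47=0] ∩ [|C−(13, 9)|²=261/4]]
2. C_y = 33/2  [[A, B, C are collinear ⇒ -5x+2y+47=0] ∩ [|C−(13, 9)|²=261/4]]
   so C = (16, 33/2)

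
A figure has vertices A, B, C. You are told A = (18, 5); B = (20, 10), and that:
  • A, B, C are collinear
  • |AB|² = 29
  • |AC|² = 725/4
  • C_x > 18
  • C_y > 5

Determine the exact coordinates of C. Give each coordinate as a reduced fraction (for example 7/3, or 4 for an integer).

C = (23, 35/2)

1. C_x = 23  [[A, B, C are collinear ⇒ -5x+2y+80=0] ∩ [|C−(18, 5)|²=725/4]]
2. C_y = 35/2  [[A, B, C are collinear ⇒ -5x+2y+80=0] ∩ [|C−(18, 5)|²=725/4]]
   so C = (23, 35/2)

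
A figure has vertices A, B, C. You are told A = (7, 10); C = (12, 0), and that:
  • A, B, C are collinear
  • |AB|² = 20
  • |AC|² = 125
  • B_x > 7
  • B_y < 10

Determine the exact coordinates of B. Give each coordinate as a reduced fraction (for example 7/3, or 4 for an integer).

1. B_x = 9  [[A, B, C are collinear ⇒ -10x-5y+120=0] ∩ [|B−(7, 10)|²=20]]
2. B_y = 6  [[A, B, C are collinear ⇒ -10x-5y+120=0] ∩ [|B−(7, 10)|²=20]]
   so B = (9, 6)

B = (9, 6)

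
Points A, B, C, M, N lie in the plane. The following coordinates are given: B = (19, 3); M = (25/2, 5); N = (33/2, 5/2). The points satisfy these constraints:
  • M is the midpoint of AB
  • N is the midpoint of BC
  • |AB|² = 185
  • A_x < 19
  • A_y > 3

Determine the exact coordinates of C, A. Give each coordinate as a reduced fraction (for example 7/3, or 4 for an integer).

1. A_x = 6  [A = 2·M−B = 2·(25/2, 5)−(19, 3)]
2. A_y = 7  [A = 2·M−B = 2·(25/2, 5)−(19, 3)]
   so A = (6, 7)
3. C_x = 14  [C = 2·N−B = 2·(33/2, 5/2)−(19, 3)]
4. C_y = 2  [C = 2·N−B = 2·(33/2, 5/2)−(19, 3)]
   so C = (14, 2)

C = (14, 2)
A = (6, 7)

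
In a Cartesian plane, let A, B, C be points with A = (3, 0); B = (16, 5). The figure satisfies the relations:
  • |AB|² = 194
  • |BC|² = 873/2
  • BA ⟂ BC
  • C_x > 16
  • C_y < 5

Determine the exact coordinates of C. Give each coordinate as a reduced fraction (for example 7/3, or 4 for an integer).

1. C_x = 47/2  [[BA ⟂ BC ⇒ -13x-5y+233=0] ∩ [|C−(16, 5)|²=873/2]]
2. C_y = -29/2  [[BA ⟂ BC ⇒ -13x-5y+233=0] ∩ [|C−(16, 5)|²=873/2]]
   so C = (47/2, -29/2)

C = (47/2, -29/2)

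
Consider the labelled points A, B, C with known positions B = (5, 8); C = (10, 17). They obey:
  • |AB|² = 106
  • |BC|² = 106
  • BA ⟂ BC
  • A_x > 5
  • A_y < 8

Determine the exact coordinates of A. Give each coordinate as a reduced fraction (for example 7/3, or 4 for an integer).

1. A_x = 14  [[BA ⟂ BC ⇒ 5x+9y-97=0] ∩ [|A−(5, 8)|²=106]]
2. A_y = 3  [[BA ⟂ BC ⇒ 5x+9y-97=0] ∩ [|A−(5, 8)|²=106]]
   so A = (14, 3)

A = (14, 3)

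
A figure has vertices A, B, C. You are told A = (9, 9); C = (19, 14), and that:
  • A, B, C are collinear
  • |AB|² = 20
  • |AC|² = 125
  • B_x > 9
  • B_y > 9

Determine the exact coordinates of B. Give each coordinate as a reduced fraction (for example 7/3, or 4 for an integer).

1. B_x = 13  [[A, B, C are collinear ⇒ 5x-10y+45=0] ∩ [|B−(9, 9)|²=20]]
2. B_y = 11  [[A, B, C are collinear ⇒ 5x-10y+45=0] ∩ [|B−(9, 9)|²=20]]
   so B = (13, 11)

B = (13, 11)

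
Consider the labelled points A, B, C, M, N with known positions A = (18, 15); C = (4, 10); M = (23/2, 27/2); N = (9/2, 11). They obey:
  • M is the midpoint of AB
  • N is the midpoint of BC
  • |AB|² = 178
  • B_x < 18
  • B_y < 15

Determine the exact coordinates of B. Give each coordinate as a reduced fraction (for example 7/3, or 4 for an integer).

1. B_x = 5  [B = 2·M−A = 2·(23/2, 27/2)−(18, 15)]
2. B_y = 12  [B = 2·M−A = 2·(23/2, 27/2)−(18, 15)]
   so B = (5, 12)

B = (5, 12)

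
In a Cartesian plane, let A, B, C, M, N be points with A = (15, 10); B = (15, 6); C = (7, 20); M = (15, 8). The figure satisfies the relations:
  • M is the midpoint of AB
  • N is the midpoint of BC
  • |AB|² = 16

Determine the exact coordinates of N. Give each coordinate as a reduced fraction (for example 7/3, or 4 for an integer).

1. N_x = 11  [2·N = B+C = (15, 6)+(7, 20)]
2. N_y = 13  [2·N = B+C = (15, 6)+(7, 20)]
   so N = (11, 13)

N = (11, 13)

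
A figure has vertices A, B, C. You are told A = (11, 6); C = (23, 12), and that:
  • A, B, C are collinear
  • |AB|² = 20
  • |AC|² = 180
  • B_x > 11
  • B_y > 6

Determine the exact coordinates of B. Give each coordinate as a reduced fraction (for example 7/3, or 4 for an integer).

1. B_x = 15  [[A, B, C are collinear ⇒ 6x-12y+6=0] ∩ [|B−(11, 6)|²=20]]
2. B_y = 8  [[A, B, C are collinear ⇒ 6x-12y+6=0] ∩ [|B−(11, 6)|²=20]]
   so B = (15, 8)

B = (15, 8)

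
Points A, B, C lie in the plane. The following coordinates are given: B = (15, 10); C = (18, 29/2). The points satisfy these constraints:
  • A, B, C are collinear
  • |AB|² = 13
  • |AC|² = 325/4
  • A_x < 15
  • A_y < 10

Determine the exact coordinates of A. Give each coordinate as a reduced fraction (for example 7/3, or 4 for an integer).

A = (13, 7)

1. A_x = 13  [[A, B, C are collinear ⇒ -9/2x+3y+75/2=0] ∩ [|A−(15, 10)|²=13]]
2. A_y = 7  [[A, B, C are collinear ⇒ -9/2x+3y+75/2=0] ∩ [|A−(15, 10)|²=13]]
   so A = (13, 7)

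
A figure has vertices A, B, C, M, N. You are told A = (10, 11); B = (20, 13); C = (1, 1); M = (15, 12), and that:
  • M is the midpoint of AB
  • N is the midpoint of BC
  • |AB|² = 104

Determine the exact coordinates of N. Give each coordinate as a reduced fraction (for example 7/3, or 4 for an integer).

1. N_x = 21/2  [2·N = B+C = (20, 13)+(1, 1)]
2. N_y = 7  [2·N = B+C = (20, 13)+(1, 1)]
   so N = (21/2, 7)

N = (21/2, 7)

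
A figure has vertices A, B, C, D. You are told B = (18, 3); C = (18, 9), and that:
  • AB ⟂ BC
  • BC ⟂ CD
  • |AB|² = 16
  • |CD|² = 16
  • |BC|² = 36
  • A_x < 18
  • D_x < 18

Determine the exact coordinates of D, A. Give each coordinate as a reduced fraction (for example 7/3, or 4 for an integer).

1. D_x = 14  [[BC ⟂ CD ⇒ 6y-54=0] ∩ [|D−(18, 9)|²=16]]
2. D_y = 9  [[BC ⟂ CD ⇒ 6y-54=0] ∩ [|D−(18, 9)|²=16]]
   so D = (14, 9)
3. A_x = 14  [[AB ⟂ BC ⇒ -6y+18=0] ∩ [|A−(18, 3)|²=16]]
4. A_y = 3  [[AB ⟂ BC ⇒ -6y+18=0] ∩ [|A−(18, 3)|²=16]]
   so A = (14, 3)

D = (14, 9)
A = (14, 3)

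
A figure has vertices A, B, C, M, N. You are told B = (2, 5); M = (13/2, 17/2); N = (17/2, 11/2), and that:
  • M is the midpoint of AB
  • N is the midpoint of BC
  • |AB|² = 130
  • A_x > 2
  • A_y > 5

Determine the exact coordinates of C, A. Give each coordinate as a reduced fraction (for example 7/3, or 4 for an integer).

1. A_x = 11  [A = 2·M−B = 2·(13/2, 17/2)−(2, 5)]
2. A_y = 12  [A = 2·M−B = 2·(13/2, 17/2)−(2, 5)]
   so A = (11, 12)
3. C_x = 15  [C = 2·N−B = 2·(17/2, 11/2)−(2, 5)]
4. C_y = 6  [C = 2·N−B = 2·(17/2, 11/2)−(2, 5)]
   so C = (15, 6)

C = (15, 6)
A = (11, 12)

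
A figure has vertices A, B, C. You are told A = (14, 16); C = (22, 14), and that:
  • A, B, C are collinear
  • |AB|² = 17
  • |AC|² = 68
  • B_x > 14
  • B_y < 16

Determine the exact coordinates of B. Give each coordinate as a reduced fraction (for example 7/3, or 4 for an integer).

B = (18, 15)

1. B_x = 18  [[A, B, C are collinear ⇒ -2x-8y+156=0] ∩ [|B−(14, 16)|²=17]]
2. B_y = 15  [[A, B, C are collinear ⇒ -2x-8y+156=0] ∩ [|B−(14, 16)|²=17]]
   so B = (18, 15)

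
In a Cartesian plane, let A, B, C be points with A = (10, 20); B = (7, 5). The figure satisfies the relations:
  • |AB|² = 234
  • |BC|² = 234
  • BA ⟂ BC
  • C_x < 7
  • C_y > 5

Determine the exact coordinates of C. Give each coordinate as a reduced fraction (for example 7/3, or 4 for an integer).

C = (-8, 8)

1. C_x = -8  [[BA ⟂ BC ⇒ 3x+15y-96=0] ∩ [|C−(7, 5)|²=234]]
2. C_y = 8  [[BA ⟂ BC ⇒ 3x+15y-96=0] ∩ [|C−(7, 5)|²=234]]
   so C = (-8, 8)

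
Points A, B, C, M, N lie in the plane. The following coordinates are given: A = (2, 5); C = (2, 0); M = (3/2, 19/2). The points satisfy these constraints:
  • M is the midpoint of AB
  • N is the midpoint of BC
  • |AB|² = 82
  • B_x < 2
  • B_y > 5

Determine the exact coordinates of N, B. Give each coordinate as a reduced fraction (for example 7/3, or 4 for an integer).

N = (3/2, 7)
B = (1, 14)

1. B_x = 1  [B = 2·M−A = 2·(3/2, 19/2)−(2, 5)]
2. B_y = 14  [B = 2·M−A = 2·(3/2, 19/2)−(2, 5)]
   so B = (1, 14)
3. N_x = 3/2  [2·N = B+C = (1, 14)+(2, 0)]
4. N_y = 7  [2·N = B+C = (1, 14)+(2, 0)]
   so N = (3/2, 7)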